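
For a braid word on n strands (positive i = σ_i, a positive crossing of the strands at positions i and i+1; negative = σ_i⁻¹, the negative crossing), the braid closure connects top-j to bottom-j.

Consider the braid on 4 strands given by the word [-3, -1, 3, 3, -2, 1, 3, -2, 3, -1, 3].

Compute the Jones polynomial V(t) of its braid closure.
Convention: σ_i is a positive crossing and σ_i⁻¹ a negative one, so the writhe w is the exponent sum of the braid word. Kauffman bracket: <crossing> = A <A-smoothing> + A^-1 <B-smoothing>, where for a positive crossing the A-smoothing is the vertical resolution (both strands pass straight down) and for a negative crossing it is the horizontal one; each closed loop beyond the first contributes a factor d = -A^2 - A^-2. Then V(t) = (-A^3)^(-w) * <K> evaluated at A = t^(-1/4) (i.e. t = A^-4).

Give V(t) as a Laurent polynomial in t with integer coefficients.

The presented braid s3^-1 s1^-1 s3 s3 s2^-1 s1 s3 s2^-1 s3 s1^-1 s3 on 4 strands reduces by inverse Markov moves (closure unchanged at each step):
  Deconjugate: the word is γ·β·γ⁻¹ with γ = s3^-1 (prefix) and γ⁻¹ = s3 (suffix); strip both.
Reduced to β = s1^-1 s3 s3 s2^-1 s1 s3 s2^-1 s3 s1^-1 on 4 strands, 9 crossings.
Compute on β:
Braid: s1^-1 s3 s3 s2^-1 s1 s3 s2^-1 s3 s1^-1 on 4 strands, 9 crossings.
Writhe w = (#positive) - (#negative) = 5 - 4 = 1.
State-sum expansion of <K>. There are 2^9 = 512 states.
Each crossing splits two ways (0=vertical, 1=horizontal). The state's weight is A^(#A-smoothings - #B-smoothings) * d^(loops - 1).
Tabulate the states by total A-exponent and number of loops L (A-exp: L × count):
  A^9: L=4 ×1
  A^7: L=3 ×9
  A^5: L=2 ×29, L=4 ×7
  A^3: L=1 ×30, L=3 ×52, L=5 ×2
  A^1: L=2 ×83, L=4 ×43
  A^-1: L=1 ×11, L=3 ×93, L=5 ×22
  A^-3: L=2 ×19, L=4 ×58, L=6 ×7
  A^-5: L=3 ×15, L=5 ×20, L=7 ×1
  A^-7: L=4 ×6, L=6 ×3
  A^-9: L=5 ×1
Each group contributes A^e * Σ count * d^(L-1):
Powers of d = -A^2 - A^-2: d^2 = A^4 + 2 + A^-4; d^3 = -A^6 - 3*A^2 - 3*A^-2 - A^-6; d^4 = A^8 + 4*A^4 + 6 + 4*A^-4 + A^-8; d^5 = -A^10 - 5*A^6 - 10*A^2 - 10*A^-2 - 5*A^-6 - A^-10; d^6 = A^12 + 6*A^8 + 15*A^4 + 20 + 15*A^-4 + 6*A^-8 + A^-12.
  A^9 * (d^3) = -A^15 - 3*A^11 - 3*A^7 - A^3
  A^7 * (9*d^2) = 9*A^11 + 18*A^7 + 9*A^3
  A^5 * (29*d + 7*d^3) = -7*A^11 - 50*A^7 - 50*A^3 - 7*A^-1
  A^3 * (30 + 52*d^2 + 2*d^4) = 2*A^11 + 60*A^7 + 146*A^3 + 60*A^-1 + 2*A^-5
  A^1 * (83*d + 43*d^3) = -43*A^7 - 212*A^3 - 212*A^-1 - 43*A^-5
  A^-1 * (11 + 93*d^2 + 22*d^4) = 22*A^7 + 181*A^3 + 329*A^-1 + 181*A^-5 + 22*A^-9
  A^-3 * (19*d + 58*d^3 + 7*d^5) = -7*A^7 - 93*A^3 - 263*A^-1 - 263*A^-5 - 93*A^-9 - 7*A^-13
  A^-5 * (15*d^2 + 20*d^4 + d^6) = A^7 + 26*A^3 + 110*A^-1 + 170*A^-5 + 110*A^-9 + 26*A^-13 + A^-17
  A^-7 * (6*d^3 + 3*d^5) = -3*A^3 - 21*A^-1 - 48*A^-5 - 48*A^-9 - 21*A^-13 - 3*A^-17
  A^-9 * (d^4) = A^-1 + 4*A^-5 + 6*A^-9 + 4*A^-13 + A^-17
Summing the groups: <K> = -A^15 + A^11 - 2*A^7 + 3*A^3 - 3*A^-1 + 3*A^-5 - 3*A^-9 + 2*A^-13 - A^-17
Normalise by the writhe: (-A^3)^(-w) = (-A^3)^(-1) = -A^-3, so f(A) = -A^-3 * <K> = A^12 - A^8 + 2*A^4 - 3 + 3*A^-4 - 3*A^-8 + 3*A^-12 - 2*A^-16 + A^-20.
Substitute A = t^(-1/4), i.e. A^e → t^(-e/4): V(t) = t^5 - 2*t^4 + 3*t^3 - 3*t^2 + 3*t - 3 + 2*t^-1 - t^-2 + t^-3

Answer: t^5 - 2*t^4 + 3*t^3 - 3*t^2 + 3*t - 3 + 2*t^-1 - t^-2 + t^-3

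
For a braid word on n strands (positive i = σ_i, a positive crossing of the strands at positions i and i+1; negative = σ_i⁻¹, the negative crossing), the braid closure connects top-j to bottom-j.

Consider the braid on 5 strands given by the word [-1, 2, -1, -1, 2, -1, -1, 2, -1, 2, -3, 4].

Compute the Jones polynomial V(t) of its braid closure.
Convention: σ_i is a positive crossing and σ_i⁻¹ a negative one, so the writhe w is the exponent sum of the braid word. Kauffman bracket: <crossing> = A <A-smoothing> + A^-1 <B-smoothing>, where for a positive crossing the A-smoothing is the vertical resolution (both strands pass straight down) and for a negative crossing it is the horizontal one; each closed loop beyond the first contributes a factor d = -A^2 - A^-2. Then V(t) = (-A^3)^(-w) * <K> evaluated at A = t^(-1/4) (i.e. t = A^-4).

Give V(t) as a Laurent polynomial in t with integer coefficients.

The presented braid s1^-1 s2 s1^-1 s1^-1 s2 s1^-1 s1^-1 s2 s1^-1 s2 s3^-1 s4 on 5 strands reduces by inverse Markov moves (closure unchanged at each step):
  Destabilize: the word has the form β·s4 where s4 occurs only as the final letter (β ∈ B_4); drop it and the last strand → 4 strands.
  Destabilize: the word has the form β·s3^-1 where s3^-1 occurs only as the final letter (β ∈ B_3); drop it and the last strand → 3 strands.
Reduced to β = s1^-1 s2 s1^-1 s1^-1 s2 s1^-1 s1^-1 s2 s1^-1 s2 on 3 strands, 10 crossings.
Compute on β:
Braid: s1^-1 s2 s1^-1 s1^-1 s2 s1^-1 s1^-1 s2 s1^-1 s2 on 3 strands, 10 crossings.
Writhe w = (#positive) - (#negative) = 4 - 6 = -2.
Enumerate smoothing states for the bracket polynomial. There are 2^10 = 1024 states.
Each crossing splits two ways (0=vertical, 1=horizontal). The state's weight is A^(#A-smoothings - #B-smoothings) * d^(loops - 1).
Tabulate the states by total A-exponent and number of loops L (A-exp: L × count):
  A^10: L=7 ×1
  A^8: L=6 ×10
  A^6: L=5 ×45
  A^4: L=4 ×118, L=6 ×2
  A^2: L=3 ×193, L=5 ×17
  A^0: L=2 ×192, L=4 ×59, L=6 ×1
  A^-2: L=1 ×95, L=3 ×108, L=5 ×7
  A^-4: L=2 ×95, L=4 ×25
  A^-6: L=3 ×43, L=5 ×2
  A^-8: L=4 ×10
  A^-10: L=5 ×1
Each group contributes A^e * Σ count * d^(L-1):
Powers of d = -A^2 - A^-2: d^2 = A^4 + 2 + A^-4; d^3 = -A^6 - 3*A^2 - 3*A^-2 - A^-6; d^4 = A^8 + 4*A^4 + 6 + 4*A^-4 + A^-8; d^5 = -A^10 - 5*A^6 - 10*A^2 - 10*A^-2 - 5*A^-6 - A^-10; d^6 = A^12 + 6*A^8 + 15*A^4 + 20 + 15*A^-4 + 6*A^-8 + A^-12.
  A^10 * (d^6) = A^22 + 6*A^18 + 15*A^14 + 20*A^10 + 15*A^6 + 6*A^2 + A^-2
  A^8 * (10*d^5) = -10*A^18 - 50*A^14 - 100*A^10 - 100*A^6 - 50*A^2 - 10*A^-2
  A^6 * (45*d^4) = 45*A^14 + 180*A^10 + 270*A^6 + 180*A^2 + 45*A^-2
  A^4 * (118*d^3 + 2*d^5) = -2*A^14 - 128*A^10 - 374*A^6 - 374*A^2 - 128*A^-2 - 2*A^-6
  A^2 * (193*d^2 + 17*d^4) = 17*A^10 + 261*A^6 + 488*A^2 + 261*A^-2 + 17*A^-6
  A^0 * (192*d + 59*d^3 + d^5) = -A^10 - 64*A^6 - 379*A^2 - 379*A^-2 - 64*A^-6 - A^-10
  A^-2 * (95 + 108*d^2 + 7*d^4) = 7*A^6 + 136*A^2 + 353*A^-2 + 136*A^-6 + 7*A^-10
  A^-4 * (95*d + 25*d^3) = -25*A^2 - 170*A^-2 - 170*A^-6 - 25*A^-10
  A^-6 * (43*d^2 + 2*d^4) = 2*A^2 + 51*A^-2 + 98*A^-6 + 51*A^-10 + 2*A^-14
  A^-8 * (10*d^3) = -10*A^-2 - 30*A^-6 - 30*A^-10 - 10*A^-14
  A^-10 * (d^4) = A^-2 + 4*A^-6 + 6*A^-10 + 4*A^-14 + A^-18
Summing the groups: <K> = A^22 - 4*A^18 + 8*A^14 - 12*A^10 + 15*A^6 - 16*A^2 + 15*A^-2 - 11*A^-6 + 8*A^-10 - 4*A^-14 + A^-18
Normalise by the writhe: (-A^3)^(-w) = (-A^3)^(2) = A^6, so f(A) = A^6 * <K> = A^28 - 4*A^24 + 8*A^20 - 12*A^16 + 15*A^12 - 16*A^8 + 15*A^4 - 11 + 8*A^-4 - 4*A^-8 + A^-12.
Substitute A = t^(-1/4), i.e. A^e → t^(-e/4): V(t) = t^3 - 4*t^2 + 8*t - 11 + 15*t^-1 - 16*t^-2 + 15*t^-3 - 12*t^-4 + 8*t^-5 - 4*t^-6 + t^-7

Answer: t^3 - 4*t^2 + 8*t - 11 + 15*t^-1 - 16*t^-2 + 15*t^-3 - 12*t^-4 + 8*t^-5 - 4*t^-6 + t^-7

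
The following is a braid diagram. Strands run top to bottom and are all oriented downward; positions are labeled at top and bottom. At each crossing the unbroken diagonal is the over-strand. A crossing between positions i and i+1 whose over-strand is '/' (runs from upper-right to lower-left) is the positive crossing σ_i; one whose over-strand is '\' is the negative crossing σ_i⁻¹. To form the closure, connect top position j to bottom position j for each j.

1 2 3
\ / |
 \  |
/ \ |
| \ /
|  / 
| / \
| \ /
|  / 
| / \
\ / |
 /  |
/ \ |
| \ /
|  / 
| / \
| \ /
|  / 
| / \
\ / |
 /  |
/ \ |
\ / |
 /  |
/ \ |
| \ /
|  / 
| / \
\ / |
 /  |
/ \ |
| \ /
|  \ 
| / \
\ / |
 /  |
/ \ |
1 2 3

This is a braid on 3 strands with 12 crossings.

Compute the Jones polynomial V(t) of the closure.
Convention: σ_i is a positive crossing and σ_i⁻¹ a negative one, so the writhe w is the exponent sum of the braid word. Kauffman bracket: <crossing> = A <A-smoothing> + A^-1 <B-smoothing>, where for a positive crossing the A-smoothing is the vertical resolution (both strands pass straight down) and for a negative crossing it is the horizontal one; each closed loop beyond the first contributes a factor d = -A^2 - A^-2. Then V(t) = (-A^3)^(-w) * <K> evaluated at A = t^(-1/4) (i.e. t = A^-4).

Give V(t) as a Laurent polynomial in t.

-t^8 + t^5 + t^3

Derivation:
Reading the diagram top to bottom ('/'-over between positions i,i+1 = s_i, '\'-over = s_i^-1): braid word = s1^-1 s2 s2 s1 s2 s2 s1 s1 s2 s1 s2^-1 s1.
The presented braid s1^-1 s2 s2 s1 s2 s2 s1 s1 s2 s1 s2^-1 s1 on 3 strands reduces by inverse Markov moves (closure unchanged at each step):
  Deconjugate: the word is γ·β·γ⁻¹ with γ = s1^-1 s2 (prefix) and γ⁻¹ = s2^-1 s1 (suffix); strip both.
Reduced to β = s2 s1 s2 s2 s1 s1 s2 s1 on 3 strands, 8 crossings.
Compute on β:
Braid: s2 s1 s2 s2 s1 s1 s2 s1 on 3 strands, 8 crossings.
Writhe w = (#positive) - (#negative) = 8 - 0 = 8.
State-sum expansion of <K>. There are 2^8 = 256 states.
For each crossing: s=0 is the vertical smoothing, s=1 horizontal. Crossing k contributes A^(sign_k * (1 - 2*s_k)); loop factor d = -A^2 - A^-2.
Tabulate the states by total A-exponent and number of loops L (A-exp: L × count):
  A^8: L=3 ×1
  A^6: L=2 ×8
  A^4: L=1 ×16, L=3 ×12
  A^2: L=2 ×48, L=4 ×8
  A^0: L=1 ×17, L=3 ×51, L=5 ×2
  A^-2: L=2 ×34, L=4 ×22
  A^-4: L=1 ×4, L=3 ×21, L=5 ×3
  A^-6: L=2 ×4, L=4 ×4
  A^-8: L=3 ×1
Each group contributes A^e * Σ count * d^(L-1):
Powers of d = -A^2 - A^-2: d^2 = A^4 + 2 + A^-4; d^3 = -A^6 - 3*A^2 - 3*A^-2 - A^-6; d^4 = A^8 + 4*A^4 + 6 + 4*A^-4 + A^-8.
  A^8 * (d^2) = A^12 + 2*A^8 + A^4
  A^6 * (8*d) = -8*A^8 - 8*A^4
  A^4 * (16 + 12*d^2) = 12*A^8 + 40*A^4 + 12
  A^2 * (48*d + 8*d^3) = -8*A^8 - 72*A^4 - 72 - 8*A^-4
  A^0 * (17 + 51*d^2 + 2*d^4) = 2*A^8 + 59*A^4 + 131 + 59*A^-4 + 2*A^-8
  A^-2 * (34*d + 22*d^3) = -22*A^4 - 100 - 100*A^-4 - 22*A^-8
  A^-4 * (4 + 21*d^2 + 3*d^4) = 3*A^4 + 33 + 64*A^-4 + 33*A^-8 + 3*A^-12
  A^-6 * (4*d + 4*d^3) = -4 - 16*A^-4 - 16*A^-8 - 4*A^-12
  A^-8 * (d^2) = A^-4 + 2*A^-8 + A^-12
Summing the groups: <K> = A^12 + A^4 - A^-8
Normalise by the writhe: (-A^3)^(-w) = (-A^3)^(-8) = A^-24, so f(A) = A^-24 * <K> = A^-12 + A^-20 - A^-32.
Substitute A = t^(-1/4), i.e. A^e → t^(-e/4): V(t) = -t^8 + t^5 + t^3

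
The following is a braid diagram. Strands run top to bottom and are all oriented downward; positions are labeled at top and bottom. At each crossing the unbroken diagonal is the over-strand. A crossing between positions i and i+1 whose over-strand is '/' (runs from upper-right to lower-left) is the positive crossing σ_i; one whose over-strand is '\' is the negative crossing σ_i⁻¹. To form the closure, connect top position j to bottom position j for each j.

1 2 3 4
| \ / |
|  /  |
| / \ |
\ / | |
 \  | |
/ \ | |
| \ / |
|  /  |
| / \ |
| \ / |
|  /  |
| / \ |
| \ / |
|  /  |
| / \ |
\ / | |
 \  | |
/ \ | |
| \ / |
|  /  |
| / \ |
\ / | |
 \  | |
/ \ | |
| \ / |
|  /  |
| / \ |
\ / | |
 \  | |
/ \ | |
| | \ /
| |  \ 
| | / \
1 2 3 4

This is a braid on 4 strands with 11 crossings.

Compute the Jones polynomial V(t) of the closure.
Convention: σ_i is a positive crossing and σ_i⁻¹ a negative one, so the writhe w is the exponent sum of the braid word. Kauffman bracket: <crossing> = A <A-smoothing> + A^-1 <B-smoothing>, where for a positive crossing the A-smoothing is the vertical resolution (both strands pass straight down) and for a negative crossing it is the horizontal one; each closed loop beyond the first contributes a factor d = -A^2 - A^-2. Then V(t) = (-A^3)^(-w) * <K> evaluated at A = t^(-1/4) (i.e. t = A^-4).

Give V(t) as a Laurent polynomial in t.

Reading the diagram top to bottom ('/'-over between positions i,i+1 = s_i, '\'-over = s_i^-1): braid word = s2 s1^-1 s2 s2 s2 s1^-1 s2 s1^-1 s2 s1^-1 s3^-1.
The presented braid s2 s1^-1 s2 s2 s2 s1^-1 s2 s1^-1 s2 s1^-1 s3^-1 on 4 strands reduces by inverse Markov moves (closure unchanged at each step):
  Destabilize: the word has the form β·s3^-1 where s3^-1 occurs only as the final letter (β ∈ B_3); drop it and the last strand → 3 strands.
Reduced to β = s2 s1^-1 s2 s2 s2 s1^-1 s2 s1^-1 s2 s1^-1 on 3 strands, 10 crossings.
Compute on β:
Braid: s2 s1^-1 s2 s2 s2 s1^-1 s2 s1^-1 s2 s1^-1 on 3 strands, 10 crossings.
Writhe w = (#positive) - (#negative) = 6 - 4 = 2.
State-sum expansion of <K>. There are 2^10 = 1024 states.
Each crossing splits two ways (0=vertical, 1=horizontal). The state's weight is A^(#A-smoothings - #B-smoothings) * d^(loops - 1).
Tabulate the states by total A-exponent and number of loops L (A-exp: L × count):
  A^10: L=5 ×1
  A^8: L=4 ×10
  A^6: L=3 ×42, L=5 ×3
  A^4: L=2 ×90, L=4 ×29, L=6 ×1
  A^2: L=1 ×87, L=3 ×110, L=5 ×13
  A^0: L=2 ×179, L=4 ×71, L=6 ×2
  A^-2: L=3 ×187, L=5 ×23
  A^-4: L=4 ×117, L=6 ×3
  A^-6: L=5 ×45
  A^-8: L=6 ×10
  A^-10: L=7 ×1
Each group contributes A^e * Σ count * d^(L-1):
Powers of d = -A^2 - A^-2: d^2 = A^4 + 2 + A^-4; d^3 = -A^6 - 3*A^2 - 3*A^-2 - A^-6; d^4 = A^8 + 4*A^4 + 6 + 4*A^-4 + A^-8; d^5 = -A^10 - 5*A^6 - 10*A^2 - 10*A^-2 - 5*A^-6 - A^-10; d^6 = A^12 + 6*A^8 + 15*A^4 + 20 + 15*A^-4 + 6*A^-8 + A^-12.
  A^10 * (d^4) = A^18 + 4*A^14 + 6*A^10 + 4*A^6 + A^2
  A^8 * (10*d^3) = -10*A^14 - 30*A^10 - 30*A^6 - 10*A^2
  A^6 * (42*d^2 + 3*d^4) = 3*A^14 + 54*A^10 + 102*A^6 + 54*A^2 + 3*A^-2
  A^4 * (90*d + 29*d^3 + d^5) = -A^14 - 34*A^10 - 187*A^6 - 187*A^2 - 34*A^-2 - A^-6
  A^2 * (87 + 110*d^2 + 13*d^4) = 13*A^10 + 162*A^6 + 385*A^2 + 162*A^-2 + 13*A^-6
  A^0 * (179*d + 71*d^3 + 2*d^5) = -2*A^10 - 81*A^6 - 412*A^2 - 412*A^-2 - 81*A^-6 - 2*A^-10
  A^-2 * (187*d^2 + 23*d^4) = 23*A^6 + 279*A^2 + 512*A^-2 + 279*A^-6 + 23*A^-10
  A^-4 * (117*d^3 + 3*d^5) = -3*A^6 - 132*A^2 - 381*A^-2 - 381*A^-6 - 132*A^-10 - 3*A^-14
  A^-6 * (45*d^4) = 45*A^2 + 180*A^-2 + 270*A^-6 + 180*A^-10 + 45*A^-14
  A^-8 * (10*d^5) = -10*A^2 - 50*A^-2 - 100*A^-6 - 100*A^-10 - 50*A^-14 - 10*A^-18
  A^-10 * (d^6) = A^2 + 6*A^-2 + 15*A^-6 + 20*A^-10 + 15*A^-14 + 6*A^-18 + A^-22
Summing the groups: <K> = A^18 - 4*A^14 + 7*A^10 - 10*A^6 + 14*A^2 - 14*A^-2 + 14*A^-6 - 11*A^-10 + 7*A^-14 - 4*A^-18 + A^-22
Normalise by the writhe: (-A^3)^(-w) = (-A^3)^(-2) = A^-6, so f(A) = A^-6 * <K> = A^12 - 4*A^8 + 7*A^4 - 10 + 14*A^-4 - 14*A^-8 + 14*A^-12 - 11*A^-16 + 7*A^-20 - 4*A^-24 + A^-28.
Substitute A = t^(-1/4), i.e. A^e → t^(-e/4): V(t) = t^7 - 4*t^6 + 7*t^5 - 11*t^4 + 14*t^3 - 14*t^2 + 14*t - 10 + 7*t^-1 - 4*t^-2 + t^-3

Answer: t^7 - 4*t^6 + 7*t^5 - 11*t^4 + 14*t^3 - 14*t^2 + 14*t - 10 + 7*t^-1 - 4*t^-2 + t^-3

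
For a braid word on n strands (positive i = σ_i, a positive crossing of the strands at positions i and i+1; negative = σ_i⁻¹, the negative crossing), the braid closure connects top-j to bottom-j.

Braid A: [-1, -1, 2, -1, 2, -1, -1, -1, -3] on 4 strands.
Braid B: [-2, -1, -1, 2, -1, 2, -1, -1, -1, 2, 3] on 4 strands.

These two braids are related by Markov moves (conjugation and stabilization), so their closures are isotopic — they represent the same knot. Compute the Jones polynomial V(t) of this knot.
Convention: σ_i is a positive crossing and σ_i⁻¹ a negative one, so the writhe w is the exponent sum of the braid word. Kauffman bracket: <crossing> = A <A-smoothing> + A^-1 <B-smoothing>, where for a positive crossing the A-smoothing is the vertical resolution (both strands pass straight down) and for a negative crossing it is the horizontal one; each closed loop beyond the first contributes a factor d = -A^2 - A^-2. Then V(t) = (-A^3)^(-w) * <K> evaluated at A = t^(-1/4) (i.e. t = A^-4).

1 - t^-1 + 2*t^-2 - 2*t^-3 + 3*t^-4 - 3*t^-5 + 2*t^-6 - 2*t^-7 + t^-8

Derivation:
Markov-equivalent braids have isotopic closures, hence identical knot invariants. Strip the Markov moves from each word to reach a common short braid β, then compute V(t) once on β.
Braid A: s1^-1 s1^-1 s2 s1^-1 s2 s1^-1 s1^-1 s1^-1 s3^-1 on 4 strands reduces by inverse Markov moves (closure unchanged at each step):
  Destabilize: the word has the form β·s3^-1 where s3^-1 occurs only as the final letter (β ∈ B_3); drop it and the last strand → 3 strands.
Reduced to β = s1^-1 s1^-1 s2 s1^-1 s2 s1^-1 s1^-1 s1^-1 on 3 strands, 8 crossings.
Braid B: s2^-1 s1^-1 s1^-1 s2 s1^-1 s2 s1^-1 s1^-1 s1^-1 s2 s3 on 4 strands reduces by inverse Markov moves (closure unchanged at each step):
  Destabilize: the word has the form β·s3 where s3 occurs only as the final letter (β ∈ B_3); drop it and the last strand → 3 strands.
  Deconjugate: the word is γ·β·γ⁻¹ with γ = s2^-1 (prefix) and γ⁻¹ = s2 (suffix); strip both.
Reduced to β = s1^-1 s1^-1 s2 s1^-1 s2 s1^-1 s1^-1 s1^-1 on 3 strands, 8 crossings.
Both give the same β = s1^-1 s1^-1 s2 s1^-1 s2 s1^-1 s1^-1 s1^-1 on 3 strands, so one state sum suffices:
Braid: s1^-1 s1^-1 s2 s1^-1 s2 s1^-1 s1^-1 s1^-1 on 3 strands, 8 crossings.
Writhe w = (#positive) - (#negative) = 2 - 6 = -4.
Computing the Kauffman bracket via state sum. There are 2^8 = 256 states.
Each crossing splits two ways (0=vertical, 1=horizontal). The state's weight is A^(#A-smoothings - #B-smoothings) * d^(loops - 1).
Tabulate the states by total A-exponent and number of loops L (A-exp: L × count):
  A^8: L=7 ×1
  A^6: L=6 ×8
  A^4: L=5 ×28
  A^2: L=4 ×55, L=6 ×1
  A^0: L=3 ×65, L=5 ×5
  A^-2: L=2 ×46, L=4 ×10
  A^-4: L=1 ×17, L=3 ×11
  A^-6: L=2 ×8
  A^-8: L=3 ×1
Each group contributes A^e * Σ count * d^(L-1):
Powers of d = -A^2 - A^-2: d^2 = A^4 + 2 + A^-4; d^3 = -A^6 - 3*A^2 - 3*A^-2 - A^-6; d^4 = A^8 + 4*A^4 + 6 + 4*A^-4 + A^-8; d^5 = -A^10 - 5*A^6 - 10*A^2 - 10*A^-2 - 5*A^-6 - A^-10; d^6 = A^12 + 6*A^8 + 15*A^4 + 20 + 15*A^-4 + 6*A^-8 + A^-12.
  A^8 * (d^6) = A^20 + 6*A^16 + 15*A^12 + 20*A^8 + 15*A^4 + 6 + A^-4
  A^6 * (8*d^5) = -8*A^16 - 40*A^12 - 80*A^8 - 80*A^4 - 40 - 8*A^-4
  A^4 * (28*d^4) = 28*A^12 + 112*A^8 + 168*A^4 + 112 + 28*A^-4
  A^2 * (55*d^3 + d^5) = -A^12 - 60*A^8 - 175*A^4 - 175 - 60*A^-4 - A^-8
  A^0 * (65*d^2 + 5*d^4) = 5*A^8 + 85*A^4 + 160 + 85*A^-4 + 5*A^-8
  A^-2 * (46*d + 10*d^3) = -10*A^4 - 76 - 76*A^-4 - 10*A^-8
  A^-4 * (17 + 11*d^2) = 11 + 39*A^-4 + 11*A^-8
  A^-6 * (8*d) = -8*A^-4 - 8*A^-8
  A^-8 * (d^2) = A^-4 + 2*A^-8 + A^-12
Summing the groups: <K> = A^20 - 2*A^16 + 2*A^12 - 3*A^8 + 3*A^4 - 2 + 2*A^-4 - A^-8 + A^-12
Normalise by the writhe: (-A^3)^(-w) = (-A^3)^(4) = A^12, so f(A) = A^12 * <K> = A^32 - 2*A^28 + 2*A^24 - 3*A^20 + 3*A^16 - 2*A^12 + 2*A^8 - A^4 + 1.
Substitute A = t^(-1/4), i.e. A^e → t^(-e/4): V(t) = 1 - t^-1 + 2*t^-2 - 2*t^-3 + 3*t^-4 - 3*t^-5 + 2*t^-6 - 2*t^-7 + t^-8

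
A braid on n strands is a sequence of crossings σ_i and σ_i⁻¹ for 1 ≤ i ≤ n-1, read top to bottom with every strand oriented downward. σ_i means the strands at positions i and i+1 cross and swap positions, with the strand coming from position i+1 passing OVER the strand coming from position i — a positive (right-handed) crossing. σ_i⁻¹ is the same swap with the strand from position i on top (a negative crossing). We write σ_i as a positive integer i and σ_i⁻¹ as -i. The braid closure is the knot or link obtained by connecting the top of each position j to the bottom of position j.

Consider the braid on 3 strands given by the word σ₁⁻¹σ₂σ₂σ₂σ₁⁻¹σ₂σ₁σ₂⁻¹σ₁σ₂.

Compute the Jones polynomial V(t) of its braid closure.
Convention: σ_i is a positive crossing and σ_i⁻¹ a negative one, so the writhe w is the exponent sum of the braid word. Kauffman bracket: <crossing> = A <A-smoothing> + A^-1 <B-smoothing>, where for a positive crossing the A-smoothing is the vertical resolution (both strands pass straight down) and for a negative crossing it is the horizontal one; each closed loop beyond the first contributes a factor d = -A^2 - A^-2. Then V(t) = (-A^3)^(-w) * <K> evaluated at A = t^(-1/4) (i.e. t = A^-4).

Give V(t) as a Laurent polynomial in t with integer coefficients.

-t^8 + t^7 - 2*t^6 + 3*t^5 - 3*t^4 + 4*t^3 - 2*t^2 + 2*t - 1

Derivation:
Braid: s1^-1 s2 s2 s2 s1^-1 s2 s1 s2^-1 s1 s2 on 3 strands, 10 crossings.
Writhe w = (#positive) - (#negative) = 7 - 3 = 4.
State-sum expansion of <K>. There are 2^10 = 1024 states.
Smooth each crossing (0=||, 1=⌣⌢); contribution A^(Σ sign_k(1-2s_k)) * d^(L-1).
Tabulate the states by total A-exponent and number of loops L (A-exp: L × count):
  A^10: L=2 ×1
  A^8: L=1 ×5, L=3 ×5
  A^6: L=2 ×39, L=4 ×6
  A^4: L=1 ×34, L=3 ×85, L=5 ×1
  A^2: L=2 ×138, L=4 ×72
  A^0: L=1 ×48, L=3 ×167, L=5 ×37
  A^-2: L=2 ×91, L=4 ×109, L=6 ×10
  A^-4: L=3 ×82, L=5 ×37, L=7 ×1
  A^-6: L=4 ×40, L=6 ×5
  A^-8: L=5 ×10
  A^-10: L=6 ×1
Each group contributes A^e * Σ count * d^(L-1):
Powers of d = -A^2 - A^-2: d^2 = A^4 + 2 + A^-4; d^3 = -A^6 - 3*A^2 - 3*A^-2 - A^-6; d^4 = A^8 + 4*A^4 + 6 + 4*A^-4 + A^-8; d^5 = -A^10 - 5*A^6 - 10*A^2 - 10*A^-2 - 5*A^-6 - A^-10; d^6 = A^12 + 6*A^8 + 15*A^4 + 20 + 15*A^-4 + 6*A^-8 + A^-12.
  A^10 * (d) = -A^12 - A^8
  A^8 * (5 + 5*d^2) = 5*A^12 + 15*A^8 + 5*A^4
  A^6 * (39*d + 6*d^3) = -6*A^12 - 57*A^8 - 57*A^4 - 6
  A^4 * (34 + 85*d^2 + d^4) = A^12 + 89*A^8 + 210*A^4 + 89 + A^-4
  A^2 * (138*d + 72*d^3) = -72*A^8 - 354*A^4 - 354 - 72*A^-4
  A^0 * (48 + 167*d^2 + 37*d^4) = 37*A^8 + 315*A^4 + 604 + 315*A^-4 + 37*A^-8
  A^-2 * (91*d + 109*d^3 + 10*d^5) = -10*A^8 - 159*A^4 - 518 - 518*A^-4 - 159*A^-8 - 10*A^-12
  A^-4 * (82*d^2 + 37*d^4 + d^6) = A^8 + 43*A^4 + 245 + 406*A^-4 + 245*A^-8 + 43*A^-12 + A^-16
  A^-6 * (40*d^3 + 5*d^5) = -5*A^4 - 65 - 170*A^-4 - 170*A^-8 - 65*A^-12 - 5*A^-16
  A^-8 * (10*d^4) = 10 + 40*A^-4 + 60*A^-8 + 40*A^-12 + 10*A^-16
  A^-10 * (d^5) = -1 - 5*A^-4 - 10*A^-8 - 10*A^-12 - 5*A^-16 - A^-20
Summing the groups: <K> = -A^12 + 2*A^8 - 2*A^4 + 4 - 3*A^-4 + 3*A^-8 - 2*A^-12 + A^-16 - A^-20
Normalise by the writhe: (-A^3)^(-w) = (-A^3)^(-4) = A^-12, so f(A) = A^-12 * <K> = -1 + 2*A^-4 - 2*A^-8 + 4*A^-12 - 3*A^-16 + 3*A^-20 - 2*A^-24 + A^-28 - A^-32.
Substitute A = t^(-1/4), i.e. A^e → t^(-e/4): V(t) = -t^8 + t^7 - 2*t^6 + 3*t^5 - 3*t^4 + 4*t^3 - 2*t^2 + 2*t - 1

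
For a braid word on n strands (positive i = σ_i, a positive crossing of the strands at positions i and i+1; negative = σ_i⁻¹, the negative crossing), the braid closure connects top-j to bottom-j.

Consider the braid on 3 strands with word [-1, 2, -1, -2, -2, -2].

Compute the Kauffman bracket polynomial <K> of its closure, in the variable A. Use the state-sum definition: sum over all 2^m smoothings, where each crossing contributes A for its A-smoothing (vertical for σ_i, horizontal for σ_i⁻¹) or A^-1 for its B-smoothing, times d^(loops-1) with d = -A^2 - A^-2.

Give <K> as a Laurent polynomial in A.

Braid: s1^-1 s2 s1^-1 s2^-1 s2^-1 s2^-1 on 3 strands, 6 crossings.
Writhe w = (#positive) - (#negative) = 1 - 5 = -4.
Computing the Kauffman bracket via state sum. There are 2^6 = 64 states.
For each crossing: s=0 is the vertical smoothing, s=1 horizontal. Crossing k contributes A^(sign_k * (1 - 2*s_k)); loop factor d = -A^2 - A^-2.
Tabulate the states by total A-exponent and number of loops L (A-exp: L × count):
  A^6: L=4 ×1
  A^4: L=3 ×6
  A^2: L=2 ×12, L=4 ×3
  A^0: L=1 ×9, L=3 ×10, L=5 ×1
  A^-2: L=2 ×12, L=4 ×3
  A^-4: L=1 ×2, L=3 ×4
  A^-6: L=2 ×1
Each group contributes A^e * Σ count * d^(L-1):
Powers of d = -A^2 - A^-2: d^2 = A^4 + 2 + A^-4; d^3 = -A^6 - 3*A^2 - 3*A^-2 - A^-6; d^4 = A^8 + 4*A^4 + 6 + 4*A^-4 + A^-8.
  A^6 * (d^3) = -A^12 - 3*A^8 - 3*A^4 - 1
  A^4 * (6*d^2) = 6*A^8 + 12*A^4 + 6
  A^2 * (12*d + 3*d^3) = -3*A^8 - 21*A^4 - 21 - 3*A^-4
  A^0 * (9 + 10*d^2 + d^4) = A^8 + 14*A^4 + 35 + 14*A^-4 + A^-8
  A^-2 * (12*d + 3*d^3) = -3*A^4 - 21 - 21*A^-4 - 3*A^-8
  A^-4 * (2 + 4*d^2) = 4 + 10*A^-4 + 4*A^-8
  A^-6 * (d) = -A^-4 - A^-8
Summing the groups: <K> = -A^12 + A^8 - A^4 + 2 - A^-4 + A^-8

Answer: -A^12 + A^8 - A^4 + 2 - A^-4 + A^-8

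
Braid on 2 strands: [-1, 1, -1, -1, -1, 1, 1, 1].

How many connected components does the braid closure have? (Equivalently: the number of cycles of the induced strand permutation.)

Track the strand permutation on 2 strands, starting from identity.
  step 1: s1^-1 swaps positions 1,2 -> [2 1]
  step 2: s1 swaps positions 1,2 -> [1 2]
  step 3: s1^-1 swaps positions 1,2 -> [2 1]
  step 4: s1^-1 swaps positions 1,2 -> [1 2]
  step 5: s1^-1 swaps positions 1,2 -> [2 1]
  step 6: s1 swaps positions 1,2 -> [1 2]
  step 7: s1 swaps positions 1,2 -> [2 1]
  step 8: s1 swaps positions 1,2 -> [1 2]
Final permutation (position -> original strand): [1 2]
Closure components = cycle count of this permutation = 2.

Answer: 2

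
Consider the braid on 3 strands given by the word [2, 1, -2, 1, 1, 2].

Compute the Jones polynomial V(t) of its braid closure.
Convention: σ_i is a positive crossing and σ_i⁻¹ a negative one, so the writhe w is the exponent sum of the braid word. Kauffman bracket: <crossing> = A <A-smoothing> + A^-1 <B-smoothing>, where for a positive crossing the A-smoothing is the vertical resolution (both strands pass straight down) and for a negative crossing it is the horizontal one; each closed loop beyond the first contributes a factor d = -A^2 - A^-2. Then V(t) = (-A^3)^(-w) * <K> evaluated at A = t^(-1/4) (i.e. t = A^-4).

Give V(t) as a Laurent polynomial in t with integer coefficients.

-t^6 + t^5 - t^4 + 2*t^3 - t^2 + t

Derivation:
Braid: s2 s1 s2^-1 s1 s1 s2 on 3 strands, 6 crossings.
Writhe w = (#positive) - (#negative) = 5 - 1 = 4.
Computing the Kauffman bracket via state sum. There are 2^6 = 64 states.
Each crossing splits two ways (0=vertical, 1=horizontal). The state's weight is A^(#A-smoothings - #B-smoothings) * d^(loops - 1).
Tabulate the states by total A-exponent and number of loops L (A-exp: L × count):
  A^6: L=2 ×1
  A^4: L=1 ×3, L=3 ×3
  A^2: L=2 ×14, L=4 ×1
  A^0: L=1 ×10, L=3 ×10
  A^-2: L=2 ×13, L=4 ×2
  A^-4: L=3 ×6
  A^-6: L=4 ×1
Each group contributes A^e * Σ count * d^(L-1):
Powers of d = -A^2 - A^-2: d^2 = A^4 + 2 + A^-4; d^3 = -A^6 - 3*A^2 - 3*A^-2 - A^-6.
  A^6 * (d) = -A^8 - A^4
  A^4 * (3 + 3*d^2) = 3*A^8 + 9*A^4 + 3
  A^2 * (14*d + d^3) = -A^8 - 17*A^4 - 17 - A^-4
  A^0 * (10 + 10*d^2) = 10*A^4 + 30 + 10*A^-4
  A^-2 * (13*d + 2*d^3) = -2*A^4 - 19 - 19*A^-4 - 2*A^-8
  A^-4 * (6*d^2) = 6 + 12*A^-4 + 6*A^-8
  A^-6 * (d^3) = -1 - 3*A^-4 - 3*A^-8 - A^-12
Summing the groups: <K> = A^8 - A^4 + 2 - A^-4 + A^-8 - A^-12
Normalise by the writhe: (-A^3)^(-w) = (-A^3)^(-4) = A^-12, so f(A) = A^-12 * <K> = A^-4 - A^-8 + 2*A^-12 - A^-16 + A^-20 - A^-24.
Substitute A = t^(-1/4), i.e. A^e → t^(-e/4): V(t) = -t^6 + t^5 - t^4 + 2*t^3 - t^2 + t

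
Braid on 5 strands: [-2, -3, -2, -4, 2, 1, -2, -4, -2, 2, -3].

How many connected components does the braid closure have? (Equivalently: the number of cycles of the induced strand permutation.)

Track the strand permutation on 5 strands, starting from identity.
  step 1: s2^-1 swaps positions 2,3 -> [1 3 2 4 5]
  step 2: s3^-1 swaps positions 3,4 -> [1 3 4 2 5]
  step 3: s2^-1 swaps positions 2,3 -> [1 4 3 2 5]
  step 4: s4^-1 swaps positions 4,5 -> [1 4 3 5 2]
  step 5: s2 swaps positions 2,3 -> [1 3 4 5 2]
  step 6: s1 swaps positions 1,2 -> [3 1 4 5 2]
  step 7: s2^-1 swaps positions 2,3 -> [3 4 1 5 2]
  step 8: s4^-1 swaps positions 4,5 -> [3 4 1 2 5]
  step 9: s2^-1 swaps positions 2,3 -> [3 1 4 2 5]
  step 10: s2 swaps positions 2,3 -> [3 4 1 2 5]
  step 11: s3^-1 swaps positions 3,4 -> [3 4 2 1 5]
Final permutation (position -> original strand): [3 4 2 1 5]
Closure components = cycle count of this permutation = 2.

Answer: 2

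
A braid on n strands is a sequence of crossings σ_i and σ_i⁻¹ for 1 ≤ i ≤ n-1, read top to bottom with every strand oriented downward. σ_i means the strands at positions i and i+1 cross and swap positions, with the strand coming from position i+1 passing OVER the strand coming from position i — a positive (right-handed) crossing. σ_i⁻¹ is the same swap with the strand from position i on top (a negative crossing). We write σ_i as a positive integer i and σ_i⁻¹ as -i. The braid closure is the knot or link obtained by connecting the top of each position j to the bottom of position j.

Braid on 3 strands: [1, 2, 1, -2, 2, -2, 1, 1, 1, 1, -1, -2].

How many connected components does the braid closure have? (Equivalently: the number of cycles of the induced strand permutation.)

Track the strand permutation on 3 strands, starting from identity.
  step 1: s1 swaps positions 1,2 -> [2 1 3]
  step 2: s2 swaps positions 2,3 -> [2 3 1]
  step 3: s1 swaps positions 1,2 -> [3 2 1]
  step 4: s2^-1 swaps positions 2,3 -> [3 1 2]
  step 5: s2 swaps positions 2,3 -> [3 2 1]
  step 6: s2^-1 swaps positions 2,3 -> [3 1 2]
  step 7: s1 swaps positions 1,2 -> [1 3 2]
  step 8: s1 swaps positions 1,2 -> [3 1 2]
  step 9: s1 swaps positions 1,2 -> [1 3 2]
  step 10: s1 swaps positions 1,2 -> [3 1 2]
  step 11: s1^-1 swaps positions 1,2 -> [1 3 2]
  step 12: s2^-1 swaps positions 2,3 -> [1 2 3]
Final permutation (position -> original strand): [1 2 3]
Closure components = cycle count of this permutation = 3.

Answer: 3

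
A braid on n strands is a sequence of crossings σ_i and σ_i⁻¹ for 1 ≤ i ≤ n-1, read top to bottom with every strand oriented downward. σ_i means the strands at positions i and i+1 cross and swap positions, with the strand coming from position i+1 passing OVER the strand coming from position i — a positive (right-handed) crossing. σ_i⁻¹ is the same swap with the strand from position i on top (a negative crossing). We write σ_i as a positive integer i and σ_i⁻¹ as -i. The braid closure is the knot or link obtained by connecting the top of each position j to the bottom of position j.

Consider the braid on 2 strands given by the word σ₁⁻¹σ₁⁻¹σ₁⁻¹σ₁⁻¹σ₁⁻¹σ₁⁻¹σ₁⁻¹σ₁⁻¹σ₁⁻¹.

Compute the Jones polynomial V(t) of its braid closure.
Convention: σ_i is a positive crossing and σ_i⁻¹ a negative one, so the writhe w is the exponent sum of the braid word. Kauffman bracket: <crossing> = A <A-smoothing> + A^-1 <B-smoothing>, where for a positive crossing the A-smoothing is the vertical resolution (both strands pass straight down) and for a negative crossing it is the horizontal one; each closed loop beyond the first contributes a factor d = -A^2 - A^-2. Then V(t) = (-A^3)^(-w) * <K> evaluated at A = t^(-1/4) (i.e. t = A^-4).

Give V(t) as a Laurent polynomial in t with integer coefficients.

Braid: s1^-1 s1^-1 s1^-1 s1^-1 s1^-1 s1^-1 s1^-1 s1^-1 s1^-1 on 2 strands, 9 crossings.
Writhe w = (#positive) - (#negative) = 0 - 9 = -9.
State-sum expansion of <K>. There are 2^9 = 512 states.
For each crossing: s=0 is the vertical smoothing, s=1 horizontal. Crossing k contributes A^(sign_k * (1 - 2*s_k)); loop factor d = -A^2 - A^-2.
Tabulate the states by total A-exponent and number of loops L (A-exp: L × count):
  A^9: L=9 ×1
  A^7: L=8 ×9
  A^5: L=7 ×36
  A^3: L=6 ×84
  A^1: L=5 ×126
  A^-1: L=4 ×126
  A^-3: L=3 ×84
  A^-5: L=2 ×36
  A^-7: L=1 ×9
  A^-9: L=2 ×1
Each group contributes A^e * Σ count * d^(L-1):
Powers of d = -A^2 - A^-2: d^2 = A^4 + 2 + A^-4; d^3 = -A^6 - 3*A^2 - 3*A^-2 - A^-6; d^4 = A^8 + 4*A^4 + 6 + 4*A^-4 + A^-8; d^5 = -A^10 - 5*A^6 - 10*A^2 - 10*A^-2 - 5*A^-6 - A^-10; d^6 = A^12 + 6*A^8 + 15*A^4 + 20 + 15*A^-4 + 6*A^-8 + A^-12; d^7 = -A^14 - 7*A^10 - 21*A^6 - 35*A^2 - 35*A^-2 - 21*A^-6 - 7*A^-10 - A^-14; d^8 = A^16 + 8*A^12 + 28*A^8 + 56*A^4 + 70 + 56*A^-4 + 28*A^-8 + 8*A^-12 + A^-16.
  A^9 * (d^8) = A^25 + 8*A^21 + 28*A^17 + 56*A^13 + 70*A^9 + 56*A^5 + 28*A + 8*A^-3 + A^-7
  A^7 * (9*d^7) = -9*A^21 - 63*A^17 - 189*A^13 - 315*A^9 - 315*A^5 - 189*A - 63*A^-3 - 9*A^-7
  A^5 * (36*d^6) = 36*A^17 + 216*A^13 + 540*A^9 + 720*A^5 + 540*A + 216*A^-3 + 36*A^-7
  A^3 * (84*d^5) = -84*A^13 - 420*A^9 - 840*A^5 - 840*A - 420*A^-3 - 84*A^-7
  A^1 * (126*d^4) = 126*A^9 + 504*A^5 + 756*A + 504*A^-3 + 126*A^-7
  A^-1 * (126*d^3) = -126*A^5 - 378*A - 378*A^-3 - 126*A^-7
  A^-3 * (84*d^2) = 84*A + 168*A^-3 + 84*A^-7
  A^-5 * (36*d) = -36*A^-3 - 36*A^-7
  A^-7 * (9) = 9*A^-7
  A^-9 * (d) = -A^-7 - A^-11
Summing the groups: <K> = A^25 - A^21 + A^17 - A^13 + A^9 - A^5 + A - A^-3 - A^-11
Normalise by the writhe: (-A^3)^(-w) = (-A^3)^(9) = -A^27, so f(A) = -A^27 * <K> = -A^52 + A^48 - A^44 + A^40 - A^36 + A^32 - A^28 + A^24 + A^16.
Substitute A = t^(-1/4), i.e. A^e → t^(-e/4): V(t) = t^-4 + t^-6 - t^-7 + t^-8 - t^-9 + t^-10 - t^-11 + t^-12 - t^-13

Answer: t^-4 + t^-6 - t^-7 + t^-8 - t^-9 + t^-10 - t^-11 + t^-12 - t^-13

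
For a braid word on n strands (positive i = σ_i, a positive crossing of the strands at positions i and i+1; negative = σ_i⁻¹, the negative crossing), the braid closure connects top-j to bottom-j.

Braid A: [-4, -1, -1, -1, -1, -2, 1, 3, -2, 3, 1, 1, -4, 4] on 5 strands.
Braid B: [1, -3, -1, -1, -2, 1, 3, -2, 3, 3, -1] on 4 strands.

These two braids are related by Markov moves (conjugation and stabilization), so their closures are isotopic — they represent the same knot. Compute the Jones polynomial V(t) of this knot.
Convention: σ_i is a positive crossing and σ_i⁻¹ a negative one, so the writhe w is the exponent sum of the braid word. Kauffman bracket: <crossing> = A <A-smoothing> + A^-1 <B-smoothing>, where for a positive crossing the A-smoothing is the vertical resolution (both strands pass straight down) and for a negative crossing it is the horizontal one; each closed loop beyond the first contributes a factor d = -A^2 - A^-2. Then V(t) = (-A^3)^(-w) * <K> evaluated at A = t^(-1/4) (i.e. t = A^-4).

t^2 - t + 2 - 2*t^-1 + t^-2 - t^-3 + t^-4

Derivation:
Markov-equivalent braids have isotopic closures, hence identical knot invariants. Strip the Markov moves from each word to reach a common short braid β, then compute V(t) once on β.
Braid A: s4^-1 s1^-1 s1^-1 s1^-1 s1^-1 s2^-1 s1 s3 s2^-1 s3 s1 s1 s4^-1 s4 on 5 strands reduces by inverse Markov moves (closure unchanged at each step):
  Deconjugate: the word is γ·β·γ⁻¹ with γ = s4^-1 (prefix) and γ⁻¹ = s4 (suffix); strip both.
  Destabilize: the word has the form β·s4^-1 where s4^-1 occurs only as the final letter (β ∈ B_4); drop it and the last strand → 4 strands.
  Deconjugate: the word is γ·β·γ⁻¹ with γ = s1^-1 s1^-1 (prefix) and γ⁻¹ = s1 s1 (suffix); strip both.
Reduced to β = s1^-1 s1^-1 s2^-1 s1 s3 s2^-1 s3 on 4 strands, 7 crossings.
Braid B: s1 s3^-1 s1^-1 s1^-1 s2^-1 s1 s3 s2^-1 s3 s3 s1^-1 on 4 strands reduces by inverse Markov moves (closure unchanged at each step):
  Deconjugate: the word is γ·β·γ⁻¹ with γ = s1 (prefix) and γ⁻¹ = s1^-1 (suffix); strip both.
  Deconjugate: the word is γ·β·γ⁻¹ with γ = s3^-1 (prefix) and γ⁻¹ = s3 (suffix); strip both.
Reduced to β = s1^-1 s1^-1 s2^-1 s1 s3 s2^-1 s3 on 4 strands, 7 crossings.
Both give the same β = s1^-1 s1^-1 s2^-1 s1 s3 s2^-1 s3 on 4 strands, so one state sum suffices:
Braid: s1^-1 s1^-1 s2^-1 s1 s3 s2^-1 s3 on 4 strands, 7 crossings.
Writhe w = (#positive) - (#negative) = 3 - 4 = -1.
Computing the Kauffman bracket via state sum. There are 2^7 = 128 states.
Smooth each crossing (0=||, 1=⌣⌢); contribution A^(Σ sign_k(1-2s_k)) * d^(L-1).
Tabulate the states by total A-exponent and number of loops L (A-exp: L × count):
  A^7: L=4 ×1
  A^5: L=3 ×7
  A^3: L=2 ×17, L=4 ×4
  A^1: L=1 ×14, L=3 ×20, L=5 ×1
  A^-1: L=2 ×27, L=4 ×8
  A^-3: L=1 ×5, L=3 ×15, L=5 ×1
  A^-5: L=2 ×4, L=4 ×3
  A^-7: L=3 ×1
Each group contributes A^e * Σ count * d^(L-1):
Powers of d = -A^2 - A^-2: d^2 = A^4 + 2 + A^-4; d^3 = -A^6 - 3*A^2 - 3*A^-2 - A^-6; d^4 = A^8 + 4*A^4 + 6 + 4*A^-4 + A^-8.
  A^7 * (d^3) = -A^13 - 3*A^9 - 3*A^5 - A
  A^5 * (7*d^2) = 7*A^9 + 14*A^5 + 7*A
  A^3 * (17*d + 4*d^3) = -4*A^9 - 29*A^5 - 29*A - 4*A^-3
  A^1 * (14 + 20*d^2 + d^4) = A^9 + 24*A^5 + 60*A + 24*A^-3 + A^-7
  A^-1 * (27*d + 8*d^3) = -8*A^5 - 51*A - 51*A^-3 - 8*A^-7
  A^-3 * (5 + 15*d^2 + d^4) = A^5 + 19*A + 41*A^-3 + 19*A^-7 + A^-11
  A^-5 * (4*d + 3*d^3) = -3*A - 13*A^-3 - 13*A^-7 - 3*A^-11
  A^-7 * (d^2) = A^-3 + 2*A^-7 + A^-11
Summing the groups: <K> = -A^13 + A^9 - A^5 + 2*A - 2*A^-3 + A^-7 - A^-11
Normalise by the writhe: (-A^3)^(-w) = (-A^3)^(1) = -A^3, so f(A) = -A^3 * <K> = A^16 - A^12 + A^8 - 2*A^4 + 2 - A^-4 + A^-8.
Substitute A = t^(-1/4), i.e. A^e → t^(-e/4): V(t) = t^2 - t + 2 - 2*t^-1 + t^-2 - t^-3 + t^-4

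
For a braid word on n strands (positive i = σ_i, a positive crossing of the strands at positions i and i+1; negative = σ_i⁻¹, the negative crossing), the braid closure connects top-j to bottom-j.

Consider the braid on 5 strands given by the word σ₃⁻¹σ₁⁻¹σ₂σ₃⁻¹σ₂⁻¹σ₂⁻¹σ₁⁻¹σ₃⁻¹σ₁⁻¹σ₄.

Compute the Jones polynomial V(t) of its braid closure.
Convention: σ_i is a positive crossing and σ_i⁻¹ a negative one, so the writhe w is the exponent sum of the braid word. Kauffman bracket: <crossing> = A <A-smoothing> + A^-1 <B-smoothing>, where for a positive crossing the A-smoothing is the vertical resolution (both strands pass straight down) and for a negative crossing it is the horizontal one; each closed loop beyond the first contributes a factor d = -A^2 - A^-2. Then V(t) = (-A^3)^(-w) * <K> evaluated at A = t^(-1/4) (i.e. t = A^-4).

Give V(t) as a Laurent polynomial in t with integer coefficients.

t^-2 - t^-3 + 3*t^-4 - 3*t^-5 + 4*t^-6 - 4*t^-7 + 2*t^-8 - 2*t^-9 + t^-10

Derivation:
The presented braid s3^-1 s1^-1 s2 s3^-1 s2^-1 s2^-1 s1^-1 s3^-1 s1^-1 s4 on 5 strands reduces by inverse Markov moves (closure unchanged at each step):
  Destabilize: the word has the form β·s4 where s4 occurs only as the final letter (β ∈ B_4); drop it and the last strand → 4 strands.
Reduced to β = s3^-1 s1^-1 s2 s3^-1 s2^-1 s2^-1 s1^-1 s3^-1 s1^-1 on 4 strands, 9 crossings.
Compute on β:
Braid: s3^-1 s1^-1 s2 s3^-1 s2^-1 s2^-1 s1^-1 s3^-1 s1^-1 on 4 strands, 9 crossings.
Writhe w = (#positive) - (#negative) = 1 - 8 = -7.
Computing the Kauffman bracket via state sum. There are 2^9 = 512 states.
Smooth each crossing (0=||, 1=⌣⌢); contribution A^(Σ sign_k(1-2s_k)) * d^(L-1).
Tabulate the states by total A-exponent and number of loops L (A-exp: L × count):
  A^9: L=6 ×1
  A^7: L=5 ×9
  A^5: L=4 ×34, L=6 ×2
  A^3: L=3 ×67, L=5 ×17
  A^1: L=2 ×69, L=4 ×56, L=6 ×1
  A^-1: L=1 ×30, L=3 ×88, L=5 ×8
  A^-3: L=2 ×61, L=4 ×23
  A^-5: L=1 ×9, L=3 ×26, L=5 ×1
  A^-7: L=2 ×6, L=4 ×3
  A^-9: L=3 ×1
Each group contributes A^e * Σ count * d^(L-1):
Powers of d = -A^2 - A^-2: d^2 = A^4 + 2 + A^-4; d^3 = -A^6 - 3*A^2 - 3*A^-2 - A^-6; d^4 = A^8 + 4*A^4 + 6 + 4*A^-4 + A^-8; d^5 = -A^10 - 5*A^6 - 10*A^2 - 10*A^-2 - 5*A^-6 - A^-10.
  A^9 * (d^5) = -A^19 - 5*A^15 - 10*A^11 - 10*A^7 - 5*A^3 - A^-1
  A^7 * (9*d^4) = 9*A^15 + 36*A^11 + 54*A^7 + 36*A^3 + 9*A^-1
  A^5 * (34*d^3 + 2*d^5) = -2*A^15 - 44*A^11 - 122*A^7 - 122*A^3 - 44*A^-1 - 2*A^-5
  A^3 * (67*d^2 + 17*d^4) = 17*A^11 + 135*A^7 + 236*A^3 + 135*A^-1 + 17*A^-5
  A^1 * (69*d + 56*d^3 + d^5) = -A^11 - 61*A^7 - 247*A^3 - 247*A^-1 - 61*A^-5 - A^-9
  A^-1 * (30 + 88*d^2 + 8*d^4) = 8*A^7 + 120*A^3 + 254*A^-1 + 120*A^-5 + 8*A^-9
  A^-3 * (61*d + 23*d^3) = -23*A^3 - 130*A^-1 - 130*A^-5 - 23*A^-9
  A^-5 * (9 + 26*d^2 + d^4) = A^3 + 30*A^-1 + 67*A^-5 + 30*A^-9 + A^-13
  A^-7 * (6*d + 3*d^3) = -3*A^-1 - 15*A^-5 - 15*A^-9 - 3*A^-13
  A^-9 * (d^2) = A^-5 + 2*A^-9 + A^-13
Summing the groups: <K> = -A^19 + 2*A^15 - 2*A^11 + 4*A^7 - 4*A^3 + 3*A^-1 - 3*A^-5 + A^-9 - A^-13
Normalise by the writhe: (-A^3)^(-w) = (-A^3)^(7) = -A^21, so f(A) = -A^21 * <K> = A^40 - 2*A^36 + 2*A^32 - 4*A^28 + 4*A^24 - 3*A^20 + 3*A^16 - A^12 + A^8.
Substitute A = t^(-1/4), i.e. A^e → t^(-e/4): V(t) = t^-2 - t^-3 + 3*t^-4 - 3*t^-5 + 4*t^-6 - 4*t^-7 + 2*t^-8 - 2*t^-9 + t^-10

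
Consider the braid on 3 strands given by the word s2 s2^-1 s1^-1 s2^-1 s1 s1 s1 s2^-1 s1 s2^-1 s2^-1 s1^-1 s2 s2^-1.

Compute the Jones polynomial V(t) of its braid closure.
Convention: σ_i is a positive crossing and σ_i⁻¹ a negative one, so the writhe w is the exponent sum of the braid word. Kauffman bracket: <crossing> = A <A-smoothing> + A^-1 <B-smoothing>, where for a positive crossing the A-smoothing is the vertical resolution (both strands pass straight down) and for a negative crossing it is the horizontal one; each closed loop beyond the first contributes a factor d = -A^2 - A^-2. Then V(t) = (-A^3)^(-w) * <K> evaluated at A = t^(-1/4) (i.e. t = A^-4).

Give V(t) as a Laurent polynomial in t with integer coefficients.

t^2 - 2*t + 3 - 3*t^-1 + 4*t^-2 - 3*t^-3 + 2*t^-4 - 2*t^-5 + t^-6

Derivation:
The presented braid s2 s2^-1 s1^-1 s2^-1 s1 s1 s1 s2^-1 s1 s2^-1 s2^-1 s1^-1 s2 s2^-1 on 3 strands reduces by inverse Markov moves (closure unchanged at each step):
  Deconjugate: the word is γ·β·γ⁻¹ with γ = s2 s2^-1 (prefix) and γ⁻¹ = s2 s2^-1 (suffix); strip both.
Reduced to β = s1^-1 s2^-1 s1 s1 s1 s2^-1 s1 s2^-1 s2^-1 s1^-1 on 3 strands, 10 crossings.
Compute on β:
Braid: s1^-1 s2^-1 s1 s1 s1 s2^-1 s1 s2^-1 s2^-1 s1^-1 on 3 strands, 10 crossings.
Writhe w = (#positive) - (#negative) = 4 - 6 = -2.
Enumerate smoothing states for the bracket polynomial. There are 2^10 = 1024 states.
Smooth each crossing (0=||, 1=⌣⌢); contribution A^(Σ sign_k(1-2s_k)) * d^(L-1).
Tabulate the states by total A-exponent and number of loops L (A-exp: L × count):
  A^10: L=5 ×1
  A^8: L=4 ×10
  A^6: L=3 ×38, L=5 ×7
  A^4: L=2 ×67, L=4 ×49, L=6 ×4
  A^2: L=1 ×46, L=3 ×130, L=5 ×33, L=7 ×1
  A^0: L=2 ×131, L=4 ×110, L=6 ×11
  A^-2: L=1 ×25, L=3 ×133, L=5 ×51, L=7 ×1
  A^-4: L=2 ×37, L=4 ×72, L=6 ×11
  A^-6: L=3 ×25, L=5 ×19, L=7 ×1
  A^-8: L=4 ×8, L=6 ×2
  A^-10: L=5 ×1
Each group contributes A^e * Σ count * d^(L-1):
Powers of d = -A^2 - A^-2: d^2 = A^4 + 2 + A^-4; d^3 = -A^6 - 3*A^2 - 3*A^-2 - A^-6; d^4 = A^8 + 4*A^4 + 6 + 4*A^-4 + A^-8; d^5 = -A^10 - 5*A^6 - 10*A^2 - 10*A^-2 - 5*A^-6 - A^-10; d^6 = A^12 + 6*A^8 + 15*A^4 + 20 + 15*A^-4 + 6*A^-8 + A^-12.
  A^10 * (d^4) = A^18 + 4*A^14 + 6*A^10 + 4*A^6 + A^2
  A^8 * (10*d^3) = -10*A^14 - 30*A^10 - 30*A^6 - 10*A^2
  A^6 * (38*d^2 + 7*d^4) = 7*A^14 + 66*A^10 + 118*A^6 + 66*A^2 + 7*A^-2
  A^4 * (67*d + 49*d^3 + 4*d^5) = -4*A^14 - 69*A^10 - 254*A^6 - 254*A^2 - 69*A^-2 - 4*A^-6
  A^2 * (46 + 130*d^2 + 33*d^4 + d^6) = A^14 + 39*A^10 + 277*A^6 + 524*A^2 + 277*A^-2 + 39*A^-6 + A^-10
  A^0 * (131*d + 110*d^3 + 11*d^5) = -11*A^10 - 165*A^6 - 571*A^2 - 571*A^-2 - 165*A^-6 - 11*A^-10
  A^-2 * (25 + 133*d^2 + 51*d^4 + d^6) = A^10 + 57*A^6 + 352*A^2 + 617*A^-2 + 352*A^-6 + 57*A^-10 + A^-14
  A^-4 * (37*d + 72*d^3 + 11*d^5) = -11*A^6 - 127*A^2 - 363*A^-2 - 363*A^-6 - 127*A^-10 - 11*A^-14
  A^-6 * (25*d^2 + 19*d^4 + d^6) = A^6 + 25*A^2 + 116*A^-2 + 184*A^-6 + 116*A^-10 + 25*A^-14 + A^-18
  A^-8 * (8*d^3 + 2*d^5) = -2*A^2 - 18*A^-2 - 44*A^-6 - 44*A^-10 - 18*A^-14 - 2*A^-18
  A^-10 * (d^4) = A^-2 + 4*A^-6 + 6*A^-10 + 4*A^-14 + A^-18
Summing the groups: <K> = A^18 - 2*A^14 + 2*A^10 - 3*A^6 + 4*A^2 - 3*A^-2 + 3*A^-6 - 2*A^-10 + A^-14
Normalise by the writhe: (-A^3)^(-w) = (-A^3)^(2) = A^6, so f(A) = A^6 * <K> = A^24 - 2*A^20 + 2*A^16 - 3*A^12 + 4*A^8 - 3*A^4 + 3 - 2*A^-4 + A^-8.
Substitute A = t^(-1/4), i.e. A^e → t^(-e/4): V(t) = t^2 - 2*t + 3 - 3*t^-1 + 4*t^-2 - 3*t^-3 + 2*t^-4 - 2*t^-5 + t^-6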